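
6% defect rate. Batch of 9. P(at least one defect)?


P(all good) = (47/50)^9 = 1119130473102767/1953125000000000
P(≥1 defect) = 833994526897233/1953125000000000

P = 833994526897233/1953125000000000 ≈ 42.70%


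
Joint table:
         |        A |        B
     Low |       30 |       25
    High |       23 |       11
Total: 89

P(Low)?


P(Low) = (30+25)/89 = 55/89

P(Low) = 55/89 ≈ 61.80%


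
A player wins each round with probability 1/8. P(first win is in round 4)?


Geometric: P(X=4) = (1-p)^(k-1)×p = (7/8)^3×1/8 = 343/4096

P(X=4) = 343/4096 ≈ 8.37%


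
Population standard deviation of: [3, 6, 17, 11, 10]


Mean = 47/5
  (3-47/5)²=1024/25
  (6-47/5)²=289/25
  (17-47/5)²=1444/25
  (11-47/5)²=64/25
  (10-47/5)²=9/25
Σ(x-μ)² = 566/5
σ² = (566/5)/5 = 566/25

σ = √(566/25) ≈ 4.7582


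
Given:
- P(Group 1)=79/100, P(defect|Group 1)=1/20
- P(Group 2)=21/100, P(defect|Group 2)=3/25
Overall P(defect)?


P(B) = Σ P(B|Aᵢ)×P(Aᵢ)
  1/20×79/100 = 79/2000
  3/25×21/100 = 63/2500
Sum = 647/10000

P(defect) = 647/10000 ≈ 6.47%


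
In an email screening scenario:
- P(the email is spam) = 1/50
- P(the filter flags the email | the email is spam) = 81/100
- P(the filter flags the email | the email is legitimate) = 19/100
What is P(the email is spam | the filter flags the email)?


Using Bayes' theorem:
P(A|B) = P(B|A)·P(A) / P(B)

P(the filter flags the email) = 81/100 × 1/50 + 19/100 × 49/50
= 81/5000 + 931/5000 = 253/1250

P(the email is spam|the filter flags the email) = (81/5000) / (253/1250) = 81/1012

P(the email is spam|the filter flags the email) = 81/1012 ≈ 8.00%


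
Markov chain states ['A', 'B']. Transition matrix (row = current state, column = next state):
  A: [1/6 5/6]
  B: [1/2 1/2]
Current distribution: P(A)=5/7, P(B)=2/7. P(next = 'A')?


P(next=A) = Σᵢ P(now=i)×P(i→A)
= 5/7×1/6 + 2/7×1/2
= 5/42 + 1/7 = 11/42

P = 11/42 ≈ 0.2619


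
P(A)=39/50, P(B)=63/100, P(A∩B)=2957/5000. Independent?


P(A)×P(B) = 2457/5000
P(A∩B) = 2957/5000
Not equal → NOT independent

No, not independent


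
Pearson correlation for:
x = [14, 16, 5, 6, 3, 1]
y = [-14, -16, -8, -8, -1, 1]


n=6, Σx=45, Σy=-46, Σxy=-542, Σx²=523, Σy²=582
r = (6×(-542) - 45×(-46))/√((6×523 - 45²)(6×582 - (-46)²))
= -1182/√(1113×1376) = -1182/√1531488 ≈ -1182/1237.5330 ≈ -0.9551

r ≈ -0.9551


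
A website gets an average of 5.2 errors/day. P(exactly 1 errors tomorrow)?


Poisson(λ=5.2): P(X=1) = e^(-λ)×λ^k/k!
= e^(-5.2) × 5.2^1 / 1!
≈ 0.005516564421 × 5.2 / 1 ≈ 0.028686

P(X=1) ≈ 0.028686 ≈ 2.87%


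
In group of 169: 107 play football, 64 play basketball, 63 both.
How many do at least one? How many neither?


|A∪B| = 107+64-63 = 108
Neither = 169-108 = 61

At least one: 108; Neither: 61


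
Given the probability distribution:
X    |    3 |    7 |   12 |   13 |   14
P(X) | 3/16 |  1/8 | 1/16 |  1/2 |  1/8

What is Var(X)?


E[X] = 167/16
E[X²] = 2013/16
Var(X) = E[X²] - (E[X])² = 2013/16 - 27889/256 = 4319/256

Var(X) = 4319/256 ≈ 16.8711


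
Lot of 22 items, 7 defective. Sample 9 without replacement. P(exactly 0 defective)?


Hypergeometric: C(7,0)×C(15,9)/C(22,9)
= 1×5005/497420 = 13/1292

P(X=0) = 13/1292 ≈ 1.01%


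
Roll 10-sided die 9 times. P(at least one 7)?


P(no 7)^9 = (9/10)^9 = 387420489/1000000000
P(≥1) = 1 - 387420489/1000000000 = 612579511/1000000000

P = 612579511/1000000000 ≈ 61.26%


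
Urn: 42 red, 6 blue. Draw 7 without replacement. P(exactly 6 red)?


Hypergeometric: C(42,6)×C(6,1)/C(48,7)
= 5245786×6/73629072 = 2622893/6135756

P(X=6) = 2622893/6135756 ≈ 42.75%


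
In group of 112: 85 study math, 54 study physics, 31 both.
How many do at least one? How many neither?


|A∪B| = 85+54-31 = 108
Neither = 112-108 = 4

At least one: 108; Neither: 4


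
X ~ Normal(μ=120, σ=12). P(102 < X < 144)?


z₁=(102-120)/12=-1.5, z₂=(144-120)/12=2.0
P = Φ(2.0) - Φ(-1.5) = 0.977250 - 0.066807 = 0.910443 ≈ 0.9104

P(102 < X < 144) ≈ 0.9104


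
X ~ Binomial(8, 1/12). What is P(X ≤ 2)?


P(X ≤ 2) = Σ P(X=i) for i=0..2
P(X=0) = 214358881/429981696
P(X=1) = 19487171/53747712
P(X=2) = 12400927/107495424
Sum = 139953319/143327232

P(X ≤ 2) = 139953319/143327232 ≈ 97.65%


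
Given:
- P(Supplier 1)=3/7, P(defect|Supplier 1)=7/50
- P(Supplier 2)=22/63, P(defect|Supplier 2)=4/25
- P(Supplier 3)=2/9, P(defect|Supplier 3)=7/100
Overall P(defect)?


P(B) = Σ P(B|Aᵢ)×P(Aᵢ)
  7/50×3/7 = 3/50
  4/25×22/63 = 88/1575
  7/100×2/9 = 7/450
Sum = 23/175

P(defect) = 23/175 ≈ 13.14%


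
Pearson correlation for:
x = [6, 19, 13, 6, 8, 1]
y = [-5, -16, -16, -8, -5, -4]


n=6, Σx=53, Σy=-54, Σxy=-634, Σx²=667, Σy²=642
r = (6×(-634) - 53×(-54))/√((6×667 - 53²)(6×642 - (-54)²))
= -942/√(1193×936) = -942/√1116648 ≈ -942/1056.7157 ≈ -0.8914

r ≈ -0.8914


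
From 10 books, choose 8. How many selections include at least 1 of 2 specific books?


Complement: C(10,8) - C(8,8) = 45 - 1 = 44

44


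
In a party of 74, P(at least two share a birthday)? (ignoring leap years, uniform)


P(all different) = Π(365-i)/365 for i=0..73
= 0.000351
P(match) = 1 - 0.000351 = 0.999649

P ≈ 0.9996 ≈ 99.96%


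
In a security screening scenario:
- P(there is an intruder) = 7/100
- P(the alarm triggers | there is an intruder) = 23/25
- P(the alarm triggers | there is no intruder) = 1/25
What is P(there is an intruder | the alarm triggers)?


Using Bayes' theorem:
P(A|B) = P(B|A)·P(A) / P(B)

P(the alarm triggers) = 23/25 × 7/100 + 1/25 × 93/100
= 161/2500 + 93/2500 = 127/1250

P(there is an intruder|the alarm triggers) = (161/2500) / (127/1250) = 161/254

P(there is an intruder|the alarm triggers) = 161/254 ≈ 63.39%


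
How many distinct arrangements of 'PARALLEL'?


Letters: 8, freq: {'P': 1, 'A': 2, 'R': 1, 'L': 3, 'E': 1}
8!/(1!×2!×1!×3!×1!) = 40320/12 = 3360

3360


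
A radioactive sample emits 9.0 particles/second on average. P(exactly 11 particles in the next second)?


Poisson(λ=9.0): P(X=11) = e^(-λ)×λ^k/k!
= e^(-9.0) × 9.0^11 / 11!
≈ 0.0001234098041 × 31381059609 / 39916800 ≈ 0.097020

P(X=11) ≈ 0.097020 ≈ 9.70%


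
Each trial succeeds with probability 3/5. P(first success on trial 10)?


Geometric: P(X=10) = (1-p)^(k-1)×p = (2/5)^9×3/5 = 1536/9765625

P(X=10) = 1536/9765625 ≈ 0.02%


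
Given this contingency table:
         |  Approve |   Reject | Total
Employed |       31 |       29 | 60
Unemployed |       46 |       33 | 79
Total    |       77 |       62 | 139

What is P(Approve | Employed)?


P(Approve | Employed) = 31/(31+29) = 31/60

P(Approve|Employed) = 31/60 ≈ 51.67%


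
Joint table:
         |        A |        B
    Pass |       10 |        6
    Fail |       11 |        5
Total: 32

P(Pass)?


P(Pass) = (10+6)/32 = 16/32 = 1/2

P(Pass) = 1/2 ≈ 50.00%


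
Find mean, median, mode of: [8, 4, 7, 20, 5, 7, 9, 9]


Sorted: [4, 5, 7, 7, 8, 9, 9, 20]
Mean = 69/8
Median = 15/2
Freq: {8: 1, 4: 1, 7: 2, 20: 1, 5: 1, 9: 2}
Mode: [7, 9]

Mean=69/8, Median=15/2, Mode=[7, 9]


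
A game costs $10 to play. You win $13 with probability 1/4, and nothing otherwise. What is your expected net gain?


E[gain] = (13-10)×1/4 + (-10)×3/4
= 3/4 - 15/2 = -27/4

Expected net gain = $-27/4 ≈ $-6.75


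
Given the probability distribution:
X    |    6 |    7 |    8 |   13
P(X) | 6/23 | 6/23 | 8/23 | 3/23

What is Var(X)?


E[X] = 181/23
E[X²] = 1529/23
Var(X) = E[X²] - (E[X])² = 1529/23 - 32761/529 = 2406/529

Var(X) = 2406/529 ≈ 4.5482


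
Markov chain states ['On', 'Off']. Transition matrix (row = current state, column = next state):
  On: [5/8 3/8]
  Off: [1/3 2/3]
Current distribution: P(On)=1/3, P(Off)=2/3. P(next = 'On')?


P(next=On) = Σᵢ P(now=i)×P(i→On)
= 1/3×5/8 + 2/3×1/3
= 5/24 + 2/9 = 31/72

P = 31/72 ≈ 0.4306


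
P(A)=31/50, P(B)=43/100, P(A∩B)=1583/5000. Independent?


P(A)×P(B) = 1333/5000
P(A∩B) = 1583/5000
Not equal → NOT independent

No, not independent


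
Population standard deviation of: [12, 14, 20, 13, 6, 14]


Mean = 79/6
  (12-79/6)²=49/36
  (14-79/6)²=25/36
  (20-79/6)²=1681/36
  (13-79/6)²=1/36
  (6-79/6)²=1849/36
  (14-79/6)²=25/36
Σ(x-μ)² = 605/6
σ² = (605/6)/6 = 605/36

σ = √(605/36) ≈ 4.0995


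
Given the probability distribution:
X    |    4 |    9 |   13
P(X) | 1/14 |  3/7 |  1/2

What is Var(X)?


E[X] = 149/14
E[X²] = 1685/14
Var(X) = E[X²] - (E[X])² = 1685/14 - 22201/196 = 1389/196

Var(X) = 1389/196 ≈ 7.0867


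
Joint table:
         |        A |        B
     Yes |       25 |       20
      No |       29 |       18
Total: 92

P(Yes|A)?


P(Yes|A) = 25/(25+29) = 25/54

P = 25/54 ≈ 46.30%


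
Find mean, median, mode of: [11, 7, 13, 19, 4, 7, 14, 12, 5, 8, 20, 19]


Sorted: [4, 5, 7, 7, 8, 11, 12, 13, 14, 19, 19, 20]
Mean = 139/12
Median = 23/2
Freq: {11: 1, 7: 2, 13: 1, 19: 2, 4: 1, 14: 1, 12: 1, 5: 1, 8: 1, 20: 1}
Mode: [7, 19]

Mean=139/12, Median=23/2, Mode=[7, 19]


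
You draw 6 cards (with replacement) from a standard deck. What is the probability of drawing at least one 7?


P(not a 7) = 48/52 = 12/13
P(none in 6 draws) = (12/13)^6 = 2985984/4826809
P(≥1 7) = 1 - 2985984/4826809 = 1840825/4826809

P = 1840825/4826809 ≈ 38.14%


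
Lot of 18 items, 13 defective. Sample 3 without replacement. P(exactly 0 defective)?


Hypergeometric: C(13,0)×C(5,3)/C(18,3)
= 1×10/816 = 5/408

P(X=0) = 5/408 ≈ 1.23%


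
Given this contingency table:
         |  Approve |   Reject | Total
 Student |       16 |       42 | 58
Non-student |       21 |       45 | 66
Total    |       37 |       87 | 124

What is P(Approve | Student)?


P(Approve | Student) = 16/(16+42) = 16/58 = 8/29

P(Approve|Student) = 8/29 ≈ 27.59%


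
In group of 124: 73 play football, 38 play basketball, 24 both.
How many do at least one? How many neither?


|A∪B| = 73+38-24 = 87
Neither = 124-87 = 37

At least one: 87; Neither: 37


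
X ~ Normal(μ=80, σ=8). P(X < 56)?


z = (56-80)/8 = -3.0
P(Z < -3.0) = 0.0013

P(X < 56) ≈ 0.0013


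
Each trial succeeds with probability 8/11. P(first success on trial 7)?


Geometric: P(X=7) = (1-p)^(k-1)×p = (3/11)^6×8/11 = 5832/19487171

P(X=7) = 5832/19487171 ≈ 0.03%


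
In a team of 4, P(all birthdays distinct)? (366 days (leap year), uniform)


P(all different) = Π(366-i)/366 for i=0..3
= (366/366)×(365/366)×...×(363/366)
= 0.983689

P ≈ 0.9837 ≈ 98.37%


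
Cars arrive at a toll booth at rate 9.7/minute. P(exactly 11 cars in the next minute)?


Poisson(λ=9.7): P(X=11) = e^(-λ)×λ^k/k!
= e^(-9.7) × 9.7^11 / 11!
≈ 6.128349505e-05 × 71530140308.8 / 39916800 ≈ 0.109819

P(X=11) ≈ 0.109819 ≈ 10.98%


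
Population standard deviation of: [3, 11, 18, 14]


Mean = 46/4 = 23/2
  (3-23/2)²=289/4
  (11-23/2)²=1/4
  (18-23/2)²=169/4
  (14-23/2)²=25/4
Σ(x-μ)² = 121
σ² = 121/4

σ = √(121/4) ≈ 5.5000


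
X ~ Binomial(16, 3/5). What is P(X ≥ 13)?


P(X ≥ 13) = Σ P(X=i) for i=13..16
P(X=13) = 1428513408/30517578125
P(X=14) = 459165024/30517578125
P(X=15) = 459165024/152587890625
P(X=16) = 43046721/152587890625
Sum = 1988120781/30517578125

P(X ≥ 13) = 1988120781/30517578125 ≈ 6.51%


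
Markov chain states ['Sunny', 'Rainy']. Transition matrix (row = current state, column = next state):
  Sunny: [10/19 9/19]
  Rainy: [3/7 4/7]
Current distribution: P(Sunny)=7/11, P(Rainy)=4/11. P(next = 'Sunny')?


P(next=Sunny) = Σᵢ P(now=i)×P(i→Sunny)
= 7/11×10/19 + 4/11×3/7
= 70/209 + 12/77 = 718/1463

P = 718/1463 ≈ 0.4908


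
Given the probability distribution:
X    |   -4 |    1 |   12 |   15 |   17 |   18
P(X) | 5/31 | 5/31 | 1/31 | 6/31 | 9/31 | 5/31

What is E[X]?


E[X] = Σ x·P(X=x)
= (-4)×(5/31) + (1)×(5/31) + (12)×(1/31) + (15)×(6/31) + (17)×(9/31) + (18)×(5/31)
= 330/31

E[X] = 330/31


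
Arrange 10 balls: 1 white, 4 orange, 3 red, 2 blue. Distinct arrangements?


10!/(1!×4!×3!×2!) = 12600

12600


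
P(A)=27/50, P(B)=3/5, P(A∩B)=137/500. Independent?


P(A)×P(B) = 81/250
P(A∩B) = 137/500
Not equal → NOT independent

No, not independent


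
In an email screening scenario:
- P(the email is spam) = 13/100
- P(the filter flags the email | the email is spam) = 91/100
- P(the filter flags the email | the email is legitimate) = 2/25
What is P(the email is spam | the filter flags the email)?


Using Bayes' theorem:
P(A|B) = P(B|A)·P(A) / P(B)

P(the filter flags the email) = 91/100 × 13/100 + 2/25 × 87/100
= 1183/10000 + 87/1250 = 1879/10000

P(the email is spam|the filter flags the email) = (1183/10000) / (1879/10000) = 1183/1879

P(the email is spam|the filter flags the email) = 1183/1879 ≈ 62.96%


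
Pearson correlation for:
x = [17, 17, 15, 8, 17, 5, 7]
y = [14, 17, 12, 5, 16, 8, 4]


n=7, Σx=86, Σy=76, Σxy=1087, Σx²=1230, Σy²=990
r = (7×1087 - 86×76)/√((7×1230 - 86²)(7×990 - 76²))
= 1073/√(1214×1154) = 1073/√1400956 ≈ 1073/1183.6199 ≈ 0.9065

r ≈ 0.9065


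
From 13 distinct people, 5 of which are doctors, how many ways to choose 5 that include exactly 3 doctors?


Choose 3 of the 5 doctors and 2 of the other 8 people:
C(5,3)×C(8,2) = 10×28 = 280

280


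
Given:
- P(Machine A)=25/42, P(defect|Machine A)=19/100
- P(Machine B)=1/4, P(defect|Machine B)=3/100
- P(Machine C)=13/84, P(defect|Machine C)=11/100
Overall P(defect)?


P(B) = Σ P(B|Aᵢ)×P(Aᵢ)
  19/100×25/42 = 19/168
  3/100×1/4 = 3/400
  11/100×13/84 = 143/8400
Sum = 289/2100

P(defect) = 289/2100 ≈ 13.76%


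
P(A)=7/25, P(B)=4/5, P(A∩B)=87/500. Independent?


P(A)×P(B) = 28/125
P(A∩B) = 87/500
Not equal → NOT independent

No, not independent


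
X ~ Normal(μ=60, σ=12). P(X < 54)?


z = (54-60)/12 = -0.5
P(Z < -0.5) = 0.3085

P(X < 54) ≈ 0.3085


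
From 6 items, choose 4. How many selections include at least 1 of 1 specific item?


Complement: C(6,4) - C(5,4) = 15 - 5 = 10

10


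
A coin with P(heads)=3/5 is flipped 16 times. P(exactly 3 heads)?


Binomial: P(X=3) = C(16,3)×p^3×(1-p)^13
= 560 × 27/125 × 8192/1220703125 = 24772608/30517578125

P(X=3) = 24772608/30517578125 ≈ 0.08%


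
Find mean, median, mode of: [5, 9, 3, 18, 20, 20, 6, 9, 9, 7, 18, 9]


Sorted: [3, 5, 6, 7, 9, 9, 9, 9, 18, 18, 20, 20]
Mean = 133/12
Median = 9
Freq: {5: 1, 9: 4, 3: 1, 18: 2, 20: 2, 6: 1, 7: 1}
Mode: [9]

Mean=133/12, Median=9, Mode=9


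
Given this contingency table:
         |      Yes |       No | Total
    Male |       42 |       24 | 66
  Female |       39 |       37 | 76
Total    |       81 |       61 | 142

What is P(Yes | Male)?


P(Yes | Male) = 42/(42+24) = 42/66 = 7/11

P(Yes|Male) = 7/11 ≈ 63.64%


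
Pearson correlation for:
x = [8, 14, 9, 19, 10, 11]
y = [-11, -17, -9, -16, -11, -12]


n=6, Σx=71, Σy=-76, Σxy=-953, Σx²=923, Σy²=1012
r = (6×(-953) - 71×(-76))/√((6×923 - 71²)(6×1012 - (-76)²))
= -322/√(497×296) = -322/√147112 ≈ -322/383.5518 ≈ -0.8395

r ≈ -0.8395


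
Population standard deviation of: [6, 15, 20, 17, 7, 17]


Mean = 82/6 = 41/3
  (6-41/3)²=529/9
  (15-41/3)²=16/9
  (20-41/3)²=361/9
  (17-41/3)²=100/9
  (7-41/3)²=400/9
  (17-41/3)²=100/9
Σ(x-μ)² = 502/3
σ² = (502/3)/6 = 251/9

σ = √(251/9) ≈ 5.2810


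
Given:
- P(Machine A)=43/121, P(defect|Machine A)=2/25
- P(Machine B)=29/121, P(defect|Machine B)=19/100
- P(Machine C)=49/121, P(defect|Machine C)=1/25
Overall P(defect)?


P(B) = Σ P(B|Aᵢ)×P(Aᵢ)
  2/25×43/121 = 86/3025
  19/100×29/121 = 551/12100
  1/25×49/121 = 49/3025
Sum = 1091/12100

P(defect) = 1091/12100 ≈ 9.02%


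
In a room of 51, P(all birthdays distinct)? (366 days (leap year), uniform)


P(all different) = Π(366-i)/366 for i=0..50
= (366/366)×(365/366)×...×(316/366)
= 0.025839

P ≈ 0.0258 ≈ 2.58%


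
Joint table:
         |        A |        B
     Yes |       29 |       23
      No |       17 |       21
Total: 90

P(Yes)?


P(Yes) = (29+23)/90 = 52/90 = 26/45

P(Yes) = 26/45 ≈ 57.78%


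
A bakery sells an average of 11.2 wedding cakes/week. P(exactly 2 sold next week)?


Poisson(λ=11.2): P(X=2) = e^(-λ)×λ^k/k!
= e^(-11.2) × 11.2^2 / 2!
≈ 1.367419607e-05 × 125.44 / 2 ≈ 0.000858

P(X=2) ≈ 0.000858 ≈ 0.09%


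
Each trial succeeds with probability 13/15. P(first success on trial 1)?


Geometric: P(X=1) = (1-p)^(k-1)×p = (2/15)^0×13/15 = 13/15

P(X=1) = 13/15 ≈ 86.67%


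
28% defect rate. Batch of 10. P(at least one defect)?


P(all good) = (18/25)^10 = 3570467226624/95367431640625
P(≥1 defect) = 91796964414001/95367431640625

P = 91796964414001/95367431640625 ≈ 96.26%


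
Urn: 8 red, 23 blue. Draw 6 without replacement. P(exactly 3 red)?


Hypergeometric: C(8,3)×C(23,3)/C(31,6)
= 56×1771/736281 = 14168/105183

P(X=3) = 14168/105183 ≈ 13.47%


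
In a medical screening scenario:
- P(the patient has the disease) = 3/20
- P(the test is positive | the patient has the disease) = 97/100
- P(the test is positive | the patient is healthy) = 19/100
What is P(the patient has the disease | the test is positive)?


Using Bayes' theorem:
P(A|B) = P(B|A)·P(A) / P(B)

P(the test is positive) = 97/100 × 3/20 + 19/100 × 17/20
= 291/2000 + 323/2000 = 307/1000

P(the patient has the disease|the test is positive) = (291/2000) / (307/1000) = 291/614

P(the patient has the disease|the test is positive) = 291/614 ≈ 47.39%


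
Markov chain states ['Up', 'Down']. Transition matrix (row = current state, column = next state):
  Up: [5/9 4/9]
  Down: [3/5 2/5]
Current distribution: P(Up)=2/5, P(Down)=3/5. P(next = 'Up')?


P(next=Up) = Σᵢ P(now=i)×P(i→Up)
= 2/5×5/9 + 3/5×3/5
= 2/9 + 9/25 = 131/225

P = 131/225 ≈ 0.5822


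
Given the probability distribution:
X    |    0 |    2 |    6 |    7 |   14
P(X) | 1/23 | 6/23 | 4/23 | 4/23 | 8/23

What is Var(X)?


E[X] = 176/23
E[X²] = 84
Var(X) = E[X²] - (E[X])² = 84 - 30976/529 = 13460/529

Var(X) = 13460/529 ≈ 25.4442


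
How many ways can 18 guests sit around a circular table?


Circular arrangements of 18 distinct objects: fix one position to break rotational symmetry.
(n-1)! = 17! = 355687428096000

355687428096000


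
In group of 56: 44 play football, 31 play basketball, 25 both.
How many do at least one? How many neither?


|A∪B| = 44+31-25 = 50
Neither = 56-50 = 6

At least one: 50; Neither: 6


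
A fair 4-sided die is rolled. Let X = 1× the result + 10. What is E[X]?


E[die] = (1+4)/2 = 5/2
E[X] = 1×5/2 + 10 = 25/2

E[X] = 25/2


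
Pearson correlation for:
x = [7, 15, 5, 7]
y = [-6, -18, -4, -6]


n=4, Σx=34, Σy=-34, Σxy=-374, Σx²=348, Σy²=412
r = (4×(-374) - 34×(-34))/√((4×348 - 34²)(4×412 - (-34)²))
= -340/√(236×492) = -340/√116112 ≈ -340/340.7521 ≈ -0.9978

r ≈ -0.9978


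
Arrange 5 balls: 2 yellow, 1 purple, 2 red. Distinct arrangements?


5!/(2!×1!×2!) = 30

30


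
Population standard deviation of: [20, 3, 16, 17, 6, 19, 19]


Mean = 100/7
  (20-100/7)²=1600/49
  (3-100/7)²=6241/49
  (16-100/7)²=144/49
  (17-100/7)²=361/49
  (6-100/7)²=3364/49
  (19-100/7)²=1089/49
  (19-100/7)²=1089/49
Σ(x-μ)² = 1984/7
σ² = (1984/7)/7 = 1984/49

σ = √(1984/49) ≈ 6.3632


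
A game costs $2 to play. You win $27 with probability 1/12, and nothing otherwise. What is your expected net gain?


E[gain] = (27-2)×1/12 + (-2)×11/12
= 25/12 - 11/6 = 1/4

Expected net gain = $1/4 ≈ $0.25


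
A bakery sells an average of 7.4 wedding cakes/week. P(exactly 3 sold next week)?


Poisson(λ=7.4): P(X=3) = e^(-λ)×λ^k/k!
= e^(-7.4) × 7.4^3 / 3!
≈ 0.0006112527611 × 405.224 / 6 ≈ 0.041282

P(X=3) ≈ 0.041282 ≈ 4.13%


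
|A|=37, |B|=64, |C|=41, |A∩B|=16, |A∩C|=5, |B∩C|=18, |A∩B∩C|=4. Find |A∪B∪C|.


|A∪B∪C| = 37+64+41-16-5-18+4 = 107

|A∪B∪C| = 107


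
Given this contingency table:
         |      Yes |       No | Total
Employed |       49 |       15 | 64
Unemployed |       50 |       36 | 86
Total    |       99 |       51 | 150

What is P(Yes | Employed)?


P(Yes | Employed) = 49/(49+15) = 49/64

P(Yes|Employed) = 49/64 ≈ 76.56%


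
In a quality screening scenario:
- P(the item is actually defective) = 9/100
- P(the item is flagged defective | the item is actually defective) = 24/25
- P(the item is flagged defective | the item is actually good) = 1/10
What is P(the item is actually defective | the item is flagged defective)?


Using Bayes' theorem:
P(A|B) = P(B|A)·P(A) / P(B)

P(the item is flagged defective) = 24/25 × 9/100 + 1/10 × 91/100
= 54/625 + 91/1000 = 887/5000

P(the item is actually defective|the item is flagged defective) = (54/625) / (887/5000) = 432/887

P(the item is actually defective|the item is flagged defective) = 432/887 ≈ 48.70%


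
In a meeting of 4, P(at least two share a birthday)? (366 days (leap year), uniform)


P(all different) = Π(366-i)/366 for i=0..3
= 0.983689
P(match) = 1 - 0.983689 = 0.016311

P ≈ 0.0163 ≈ 1.63%


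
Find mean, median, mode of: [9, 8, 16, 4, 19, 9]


Sorted: [4, 8, 9, 9, 16, 19]
Mean = 65/6
Median = 9
Freq: {9: 2, 8: 1, 16: 1, 4: 1, 19: 1}
Mode: [9]

Mean=65/6, Median=9, Mode=9


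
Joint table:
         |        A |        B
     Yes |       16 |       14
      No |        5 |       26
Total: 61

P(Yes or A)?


P(Yes∨A) = P(Yes) + P(A) - P(Yes∧A)
= (30 + 21 - 16)/61 = 35/61

P = 35/61 ≈ 57.38%


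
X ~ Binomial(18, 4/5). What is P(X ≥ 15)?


P(X ≥ 15) = Σ P(X=i) for i=15..18
P(X=15) = 876173328384/3814697265625
P(X=16) = 657129996288/3814697265625
P(X=17) = 309237645312/3814697265625
P(X=18) = 68719476736/3814697265625
Sum = 382252089344/762939453125

P(X ≥ 15) = 382252089344/762939453125 ≈ 50.10%


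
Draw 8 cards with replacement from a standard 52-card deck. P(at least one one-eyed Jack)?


P(not a one-eyed Jack) = 50/52 = 25/26
P(none in 8 draws) = (25/26)^8 = 152587890625/208827064576
P(≥1 one-eyed Jack) = 1 - 152587890625/208827064576 = 56239173951/208827064576

P = 56239173951/208827064576 ≈ 26.93%


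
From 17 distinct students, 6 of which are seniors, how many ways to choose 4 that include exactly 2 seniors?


Choose 2 of the 6 seniors and 2 of the other 11 students:
C(6,2)×C(11,2) = 15×55 = 825

825


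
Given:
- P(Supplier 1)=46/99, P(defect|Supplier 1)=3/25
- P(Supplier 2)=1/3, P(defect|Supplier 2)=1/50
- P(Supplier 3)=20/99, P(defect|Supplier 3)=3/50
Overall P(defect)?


P(B) = Σ P(B|Aᵢ)×P(Aᵢ)
  3/25×46/99 = 46/825
  1/50×1/3 = 1/150
  3/50×20/99 = 2/165
Sum = 41/550

P(defect) = 41/550 ≈ 7.45%


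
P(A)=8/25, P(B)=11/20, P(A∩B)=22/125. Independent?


P(A)×P(B) = 22/125
P(A∩B) = 22/125
Equal ✓ → Independent

Yes, independent


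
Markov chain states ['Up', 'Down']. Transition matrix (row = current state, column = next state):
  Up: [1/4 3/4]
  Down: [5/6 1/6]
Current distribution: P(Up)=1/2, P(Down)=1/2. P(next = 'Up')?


P(next=Up) = Σᵢ P(now=i)×P(i→Up)
= 1/2×1/4 + 1/2×5/6
= 1/8 + 5/12 = 13/24

P = 13/24 ≈ 0.5417


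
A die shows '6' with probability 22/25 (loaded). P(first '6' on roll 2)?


Geometric: P(X=2) = (1-p)^(k-1)×p = (3/25)^1×22/25 = 66/625

P(X=2) = 66/625 ≈ 10.56%


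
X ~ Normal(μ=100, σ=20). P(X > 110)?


z = (110-100)/20 = 0.5
P(X > 110) = 1 - P(Z ≤ 0.5) = 1 - 0.6915 = 0.3085

P(X > 110) ≈ 0.3085


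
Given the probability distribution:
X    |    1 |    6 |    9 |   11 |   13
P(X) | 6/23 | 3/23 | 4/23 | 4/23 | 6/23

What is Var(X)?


E[X] = 182/23
E[X²] = 1936/23
Var(X) = E[X²] - (E[X])² = 1936/23 - 33124/529 = 11404/529

Var(X) = 11404/529 ≈ 21.5577


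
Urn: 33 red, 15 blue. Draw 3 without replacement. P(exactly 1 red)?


Hypergeometric: C(33,1)×C(15,2)/C(48,3)
= 33×105/17296 = 3465/17296

P(X=1) = 3465/17296 ≈ 20.03%


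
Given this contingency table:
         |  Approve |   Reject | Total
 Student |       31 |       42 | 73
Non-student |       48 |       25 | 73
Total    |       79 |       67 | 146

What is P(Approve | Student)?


P(Approve | Student) = 31/(31+42) = 31/73

P(Approve|Student) = 31/73 ≈ 42.47%


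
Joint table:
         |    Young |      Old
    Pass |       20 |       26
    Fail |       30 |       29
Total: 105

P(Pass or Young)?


P(Pass∨Young) = P(Pass) + P(Young) - P(Pass∧Young)
= (46 + 50 - 20)/105 = 76/105

P = 76/105 ≈ 72.38%


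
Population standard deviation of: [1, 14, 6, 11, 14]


Mean = 46/5
  (1-46/5)²=1681/25
  (14-46/5)²=576/25
  (6-46/5)²=256/25
  (11-46/5)²=81/25
  (14-46/5)²=576/25
Σ(x-μ)² = 634/5
σ² = (634/5)/5 = 634/25

σ = √(634/25) ≈ 5.0359


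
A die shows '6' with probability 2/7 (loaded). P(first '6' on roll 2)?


Geometric: P(X=2) = (1-p)^(k-1)×p = (5/7)^1×2/7 = 10/49

P(X=2) = 10/49 ≈ 20.41%


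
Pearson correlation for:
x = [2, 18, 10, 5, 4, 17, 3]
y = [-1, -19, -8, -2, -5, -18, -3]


n=7, Σx=59, Σy=-56, Σxy=-769, Σx²=767, Σy²=788
r = (7×(-769) - 59×(-56))/√((7×767 - 59²)(7×788 - (-56)²))
= -2079/√(1888×2380) = -2079/√4493440 ≈ -2079/2119.7736 ≈ -0.9808

r ≈ -0.9808


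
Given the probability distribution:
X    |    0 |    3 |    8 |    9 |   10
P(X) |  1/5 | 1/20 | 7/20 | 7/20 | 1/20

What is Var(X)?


E[X] = 33/5
E[X²] = 281/5
Var(X) = E[X²] - (E[X])² = 281/5 - 1089/25 = 316/25

Var(X) = 316/25 ≈ 12.6400


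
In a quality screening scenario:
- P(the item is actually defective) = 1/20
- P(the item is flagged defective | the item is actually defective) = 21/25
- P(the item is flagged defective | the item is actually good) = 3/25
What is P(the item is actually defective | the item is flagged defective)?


Using Bayes' theorem:
P(A|B) = P(B|A)·P(A) / P(B)

P(the item is flagged defective) = 21/25 × 1/20 + 3/25 × 19/20
= 21/500 + 57/500 = 39/250

P(the item is actually defective|the item is flagged defective) = (21/500) / (39/250) = 7/26

P(the item is actually defective|the item is flagged defective) = 7/26 ≈ 26.92%


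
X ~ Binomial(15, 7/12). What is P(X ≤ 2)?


P(X ≤ 2) = Σ P(X=i) for i=0..2
P(X=0) = 30517578125/15407021574586368
P(X=1) = 213623046875/5135673858195456
P(X=2) = 2093505859375/5135673858195456
Sum = 6951904296875/15407021574586368

P(X ≤ 2) = 6951904296875/15407021574586368 ≈ 0.05%


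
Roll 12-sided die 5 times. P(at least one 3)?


P(no 3)^5 = (11/12)^5 = 161051/248832
P(≥1) = 1 - 161051/248832 = 87781/248832

P = 87781/248832 ≈ 35.28%


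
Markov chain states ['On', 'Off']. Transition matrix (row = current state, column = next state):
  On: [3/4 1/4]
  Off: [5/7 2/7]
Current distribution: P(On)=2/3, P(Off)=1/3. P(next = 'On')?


P(next=On) = Σᵢ P(now=i)×P(i→On)
= 2/3×3/4 + 1/3×5/7
= 1/2 + 5/21 = 31/42

P = 31/42 ≈ 0.7381


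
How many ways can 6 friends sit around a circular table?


Circular arrangements of 6 distinct objects: fix one position to break rotational symmetry.
(n-1)! = 5! = 120

120


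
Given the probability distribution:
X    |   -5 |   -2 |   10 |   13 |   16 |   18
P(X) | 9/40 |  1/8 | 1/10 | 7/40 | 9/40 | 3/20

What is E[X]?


E[X] = Σ x·P(X=x)
= (-5)×(9/40) + (-2)×(1/8) + (10)×(1/10) + (13)×(7/40) + (16)×(9/40) + (18)×(3/20)
= 41/5

E[X] = 41/5


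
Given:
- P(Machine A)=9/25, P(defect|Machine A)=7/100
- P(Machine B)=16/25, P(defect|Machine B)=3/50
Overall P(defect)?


P(B) = Σ P(B|Aᵢ)×P(Aᵢ)
  7/100×9/25 = 63/2500
  3/50×16/25 = 24/625
Sum = 159/2500

P(defect) = 159/2500 ≈ 6.36%


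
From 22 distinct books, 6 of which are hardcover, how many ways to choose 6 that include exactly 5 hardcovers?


Choose 5 of the 6 hardcovers and 1 of the other 16 books:
C(6,5)×C(16,1) = 6×16 = 96

96


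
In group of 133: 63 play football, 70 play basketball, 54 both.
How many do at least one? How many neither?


|A∪B| = 63+70-54 = 79
Neither = 133-79 = 54

At least one: 79; Neither: 54


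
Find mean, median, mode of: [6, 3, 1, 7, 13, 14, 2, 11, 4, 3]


Sorted: [1, 2, 3, 3, 4, 6, 7, 11, 13, 14]
Mean = 64/10 = 32/5
Median = 5
Freq: {6: 1, 3: 2, 1: 1, 7: 1, 13: 1, 14: 1, 2: 1, 11: 1, 4: 1}
Mode: [3]

Mean=32/5, Median=5, Mode=3


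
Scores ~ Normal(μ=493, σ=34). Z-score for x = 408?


z = (x - μ)/σ = (408 - 493)/34 = -2.5

z = -2.5


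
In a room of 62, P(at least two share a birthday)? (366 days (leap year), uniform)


P(all different) = Π(366-i)/366 for i=0..61
= 0.004156
P(match) = 1 - 0.004156 = 0.995844

P ≈ 0.9958 ≈ 99.58%


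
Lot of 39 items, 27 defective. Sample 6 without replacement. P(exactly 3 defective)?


Hypergeometric: C(27,3)×C(12,3)/C(39,6)
= 2925×220/3262623 = 16500/83657

P(X=3) = 16500/83657 ≈ 19.72%


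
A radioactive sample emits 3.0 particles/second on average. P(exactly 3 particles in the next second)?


Poisson(λ=3.0): P(X=3) = e^(-λ)×λ^k/k!
= e^(-3.0) × 3.0^3 / 3!
≈ 0.04978706837 × 27 / 6 ≈ 0.224042

P(X=3) ≈ 0.224042 ≈ 22.40%


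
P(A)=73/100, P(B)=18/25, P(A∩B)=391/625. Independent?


P(A)×P(B) = 657/1250
P(A∩B) = 391/625
Not equal → NOT independent

No, not independent


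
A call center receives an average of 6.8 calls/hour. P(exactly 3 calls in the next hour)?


Poisson(λ=6.8): P(X=3) = e^(-λ)×λ^k/k!
= e^(-6.8) × 6.8^3 / 3!
≈ 0.001113775148 × 314.432 / 6 ≈ 0.058368

P(X=3) ≈ 0.058368 ≈ 5.84%


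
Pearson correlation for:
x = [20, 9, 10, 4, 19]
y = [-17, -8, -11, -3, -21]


n=5, Σx=62, Σy=-60, Σxy=-933, Σx²=958, Σy²=924
r = (5×(-933) - 62×(-60))/√((5×958 - 62²)(5×924 - (-60)²))
= -945/√(946×1020) = -945/√964920 ≈ -945/982.3034 ≈ -0.9620

r ≈ -0.9620


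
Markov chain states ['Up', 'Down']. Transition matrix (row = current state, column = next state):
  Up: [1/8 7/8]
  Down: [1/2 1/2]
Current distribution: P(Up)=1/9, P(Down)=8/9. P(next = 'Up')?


P(next=Up) = Σᵢ P(now=i)×P(i→Up)
= 1/9×1/8 + 8/9×1/2
= 1/72 + 4/9 = 11/24

P = 11/24 ≈ 0.4583


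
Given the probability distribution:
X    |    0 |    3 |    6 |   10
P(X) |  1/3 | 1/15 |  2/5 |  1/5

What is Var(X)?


E[X] = 23/5
E[X²] = 35
Var(X) = E[X²] - (E[X])² = 35 - 529/25 = 346/25

Var(X) = 346/25 ≈ 13.8400


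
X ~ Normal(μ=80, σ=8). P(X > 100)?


z = (100-80)/8 = 2.5
P(X > 100) = 1 - P(Z ≤ 2.5) = 1 - 0.9938 = 0.0062

P(X > 100) ≈ 0.0062


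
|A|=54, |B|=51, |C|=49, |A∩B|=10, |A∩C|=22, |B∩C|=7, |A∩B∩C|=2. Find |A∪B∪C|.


|A∪B∪C| = 54+51+49-10-22-7+2 = 117

|A∪B∪C| = 117


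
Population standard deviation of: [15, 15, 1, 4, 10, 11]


Mean = 56/6 = 28/3
  (15-28/3)²=289/9
  (15-28/3)²=289/9
  (1-28/3)²=625/9
  (4-28/3)²=256/9
  (10-28/3)²=4/9
  (11-28/3)²=25/9
Σ(x-μ)² = 496/3
σ² = (496/3)/6 = 248/9

σ = √(248/9) ≈ 5.2493


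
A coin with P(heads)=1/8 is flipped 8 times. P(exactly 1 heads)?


Binomial: P(X=1) = C(8,1)×p^1×(1-p)^7
= 8 × 1/8 × 823543/2097152 = 823543/2097152

P(X=1) = 823543/2097152 ≈ 39.27%


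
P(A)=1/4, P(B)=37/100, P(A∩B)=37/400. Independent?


P(A)×P(B) = 37/400
P(A∩B) = 37/400
Equal ✓ → Independent

Yes, independent


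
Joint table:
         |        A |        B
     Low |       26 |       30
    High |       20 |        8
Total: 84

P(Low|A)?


P(Low|A) = 26/(26+20) = 26/46 = 13/23

P = 13/23 ≈ 56.52%


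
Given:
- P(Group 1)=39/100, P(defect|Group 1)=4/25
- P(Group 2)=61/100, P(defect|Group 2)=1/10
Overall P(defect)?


P(B) = Σ P(B|Aᵢ)×P(Aᵢ)
  4/25×39/100 = 39/625
  1/10×61/100 = 61/1000
Sum = 617/5000

P(defect) = 617/5000 ≈ 12.34%


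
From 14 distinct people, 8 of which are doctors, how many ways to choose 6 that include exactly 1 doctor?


Choose 1 of the 8 doctors and 5 of the other 6 people:
C(8,1)×C(6,5) = 8×6 = 48

48


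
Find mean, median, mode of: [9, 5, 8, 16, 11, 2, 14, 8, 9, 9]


Sorted: [2, 5, 8, 8, 9, 9, 9, 11, 14, 16]
Mean = 91/10
Median = 9
Freq: {9: 3, 5: 1, 8: 2, 16: 1, 11: 1, 2: 1, 14: 1}
Mode: [9]

Mean=91/10, Median=9, Mode=9


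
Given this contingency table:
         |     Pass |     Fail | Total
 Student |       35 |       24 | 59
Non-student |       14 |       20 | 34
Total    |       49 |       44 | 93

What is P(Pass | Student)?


P(Pass | Student) = 35/(35+24) = 35/59

P(Pass|Student) = 35/59 ≈ 59.32%


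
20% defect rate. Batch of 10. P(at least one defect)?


P(all good) = (4/5)^10 = 1048576/9765625
P(≥1 defect) = 8717049/9765625

P = 8717049/9765625 ≈ 89.26%


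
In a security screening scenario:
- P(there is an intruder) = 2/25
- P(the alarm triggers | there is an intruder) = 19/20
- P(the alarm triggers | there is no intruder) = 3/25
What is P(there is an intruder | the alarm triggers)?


Using Bayes' theorem:
P(A|B) = P(B|A)·P(A) / P(B)

P(the alarm triggers) = 19/20 × 2/25 + 3/25 × 23/25
= 19/250 + 69/625 = 233/1250

P(there is an intruder|the alarm triggers) = (19/250) / (233/1250) = 95/233

P(there is an intruder|the alarm triggers) = 95/233 ≈ 40.77%


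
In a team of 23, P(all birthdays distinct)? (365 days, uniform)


P(all different) = Π(365-i)/365 for i=0..22
= (365/365)×(364/365)×...×(343/365)
= 0.492703

P ≈ 0.4927 ≈ 49.27%


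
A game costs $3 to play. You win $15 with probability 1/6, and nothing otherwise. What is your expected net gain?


E[gain] = (15-3)×1/6 + (-3)×5/6
= 2 - 5/2 = -1/2

Expected net gain = $-1/2 ≈ $-0.50


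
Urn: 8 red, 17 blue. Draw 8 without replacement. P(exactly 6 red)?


Hypergeometric: C(8,6)×C(17,2)/C(25,8)
= 28×136/1081575 = 3808/1081575

P(X=6) = 3808/1081575 ≈ 0.35%


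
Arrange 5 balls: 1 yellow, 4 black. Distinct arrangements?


5!/(1!×4!) = 5

5


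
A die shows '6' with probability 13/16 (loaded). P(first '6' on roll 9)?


Geometric: P(X=9) = (1-p)^(k-1)×p = (3/16)^8×13/16 = 85293/68719476736

P(X=9) = 85293/68719476736 ≈ 0.00%


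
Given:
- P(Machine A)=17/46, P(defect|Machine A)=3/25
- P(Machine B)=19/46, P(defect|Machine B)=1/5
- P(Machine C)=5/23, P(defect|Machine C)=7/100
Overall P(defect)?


P(B) = Σ P(B|Aᵢ)×P(Aᵢ)
  3/25×17/46 = 51/1150
  1/5×19/46 = 19/230
  7/100×5/23 = 7/460
Sum = 327/2300

P(defect) = 327/2300 ≈ 14.22%


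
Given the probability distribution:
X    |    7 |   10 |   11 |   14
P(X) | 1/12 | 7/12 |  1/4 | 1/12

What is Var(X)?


E[X] = 31/3
E[X²] = 109
Var(X) = E[X²] - (E[X])² = 109 - 961/9 = 20/9

Var(X) = 20/9 ≈ 2.2222


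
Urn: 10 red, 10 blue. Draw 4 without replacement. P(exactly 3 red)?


Hypergeometric: C(10,3)×C(10,1)/C(20,4)
= 120×10/4845 = 80/323

P(X=3) = 80/323 ≈ 24.77%


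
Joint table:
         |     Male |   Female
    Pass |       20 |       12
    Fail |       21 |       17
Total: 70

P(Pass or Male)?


P(Pass∨Male) = P(Pass) + P(Male) - P(Pass∧Male)
= (32 + 41 - 20)/70 = 53/70

P = 53/70 ≈ 75.71%


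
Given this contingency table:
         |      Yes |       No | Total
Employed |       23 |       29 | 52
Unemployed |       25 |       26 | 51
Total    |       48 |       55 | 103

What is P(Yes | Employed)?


P(Yes | Employed) = 23/(23+29) = 23/52

P(Yes|Employed) = 23/52 ≈ 44.23%


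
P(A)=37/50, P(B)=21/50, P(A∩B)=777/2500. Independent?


P(A)×P(B) = 777/2500
P(A∩B) = 777/2500
Equal ✓ → Independent

Yes, independent


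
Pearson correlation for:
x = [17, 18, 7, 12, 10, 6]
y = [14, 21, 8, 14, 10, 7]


n=6, Σx=70, Σy=74, Σxy=982, Σx²=942, Σy²=1046
r = (6×982 - 70×74)/√((6×942 - 70²)(6×1046 - 74²))
= 712/√(752×800) = 712/√601600 ≈ 712/775.6288 ≈ 0.9180

r ≈ 0.9180


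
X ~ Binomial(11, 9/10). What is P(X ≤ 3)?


P(X ≤ 3) = Σ P(X=i) for i=0..3
P(X=0) = 1/100000000000
P(X=1) = 99/100000000000
P(X=2) = 891/20000000000
P(X=3) = 24057/20000000000
Sum = 3121/2500000000

P(X ≤ 3) = 3121/2500000000 ≈ 0.00%


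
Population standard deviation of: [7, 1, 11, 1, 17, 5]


Mean = 42/6 = 7
  (7-7)²=0
  (1-7)²=36
  (11-7)²=16
  (1-7)²=36
  (17-7)²=100
  (5-7)²=4
Σ(x-μ)² = 192
σ² = 192/6 = 32

σ = √(32) ≈ 5.6569


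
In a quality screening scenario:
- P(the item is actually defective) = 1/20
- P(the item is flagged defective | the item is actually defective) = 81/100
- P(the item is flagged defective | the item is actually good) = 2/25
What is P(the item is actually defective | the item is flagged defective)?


Using Bayes' theorem:
P(A|B) = P(B|A)·P(A) / P(B)

P(the item is flagged defective) = 81/100 × 1/20 + 2/25 × 19/20
= 81/2000 + 19/250 = 233/2000

P(the item is actually defective|the item is flagged defective) = (81/2000) / (233/2000) = 81/233

P(the item is actually defective|the item is flagged defective) = 81/233 ≈ 34.76%


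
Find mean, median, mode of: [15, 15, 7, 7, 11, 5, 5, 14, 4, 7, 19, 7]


Sorted: [4, 5, 5, 7, 7, 7, 7, 11, 14, 15, 15, 19]
Mean = 116/12 = 29/3
Median = 7
Freq: {15: 2, 7: 4, 11: 1, 5: 2, 14: 1, 4: 1, 19: 1}
Mode: [7]

Mean=29/3, Median=7, Mode=7


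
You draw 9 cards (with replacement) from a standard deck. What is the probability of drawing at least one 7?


P(not a 7) = 48/52 = 12/13
P(none in 9 draws) = (12/13)^9 = 5159780352/10604499373
P(≥1 7) = 1 - 5159780352/10604499373 = 5444719021/10604499373

P = 5444719021/10604499373 ≈ 51.34%


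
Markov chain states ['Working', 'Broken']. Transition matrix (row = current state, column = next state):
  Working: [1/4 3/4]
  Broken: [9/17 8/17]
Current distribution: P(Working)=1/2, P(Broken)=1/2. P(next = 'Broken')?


P(next=Broken) = Σᵢ P(now=i)×P(i→Broken)
= 1/2×3/4 + 1/2×8/17
= 3/8 + 4/17 = 83/136

P = 83/136 ≈ 0.6103


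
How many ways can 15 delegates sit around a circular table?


Circular arrangements of 15 distinct objects: fix one position to break rotational symmetry.
(n-1)! = 14! = 87178291200

87178291200


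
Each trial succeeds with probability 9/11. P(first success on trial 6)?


Geometric: P(X=6) = (1-p)^(k-1)×p = (2/11)^5×9/11 = 288/1771561

P(X=6) = 288/1771561 ≈ 0.02%


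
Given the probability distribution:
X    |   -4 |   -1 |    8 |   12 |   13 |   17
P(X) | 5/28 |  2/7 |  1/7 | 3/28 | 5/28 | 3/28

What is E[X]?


E[X] = Σ x·P(X=x)
= (-4)×(5/28) + (-1)×(2/7) + (8)×(1/7) + (12)×(3/28) + (13)×(5/28) + (17)×(3/28)
= 39/7

E[X] = 39/7


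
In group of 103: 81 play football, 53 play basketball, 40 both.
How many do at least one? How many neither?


|A∪B| = 81+53-40 = 94
Neither = 103-94 = 9

At least one: 94; Neither: 9


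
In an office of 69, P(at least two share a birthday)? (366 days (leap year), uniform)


P(all different) = Π(366-i)/366 for i=0..68
= 0.001057
P(match) = 1 - 0.001057 = 0.998943

P ≈ 0.9989 ≈ 99.89%


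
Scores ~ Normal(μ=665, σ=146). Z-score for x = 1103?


z = (x - μ)/σ = (1103 - 665)/146 = 3.0

z = 3.0


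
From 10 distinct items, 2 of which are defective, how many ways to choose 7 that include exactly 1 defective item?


Choose 1 of the 2 defective items and 6 of the other 8 items:
C(2,1)×C(8,6) = 2×28 = 56

56


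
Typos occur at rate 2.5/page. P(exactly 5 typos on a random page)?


Poisson(λ=2.5): P(X=5) = e^(-λ)×λ^k/k!
= e^(-2.5) × 2.5^5 / 5!
≈ 0.08208499862 × 97.65625 / 120 ≈ 0.066801

P(X=5) ≈ 0.066801 ≈ 6.68%


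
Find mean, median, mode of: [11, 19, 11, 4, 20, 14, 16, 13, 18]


Sorted: [4, 11, 11, 13, 14, 16, 18, 19, 20]
Mean = 126/9 = 14
Median = 14
Freq: {11: 2, 19: 1, 4: 1, 20: 1, 14: 1, 16: 1, 13: 1, 18: 1}
Mode: [11]

Mean=14, Median=14, Mode=11
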